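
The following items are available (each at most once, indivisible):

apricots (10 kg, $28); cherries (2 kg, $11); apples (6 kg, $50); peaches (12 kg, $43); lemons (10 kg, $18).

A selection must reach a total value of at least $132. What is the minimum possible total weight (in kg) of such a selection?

Subsets with value ≥ 132, sorted by total weight:
- apricots+cherries+apples+peaches: weight 30, value 132
- apricots+apples+peaches+lemons: weight 38, value 139
Minimum weight: 30 kg.

30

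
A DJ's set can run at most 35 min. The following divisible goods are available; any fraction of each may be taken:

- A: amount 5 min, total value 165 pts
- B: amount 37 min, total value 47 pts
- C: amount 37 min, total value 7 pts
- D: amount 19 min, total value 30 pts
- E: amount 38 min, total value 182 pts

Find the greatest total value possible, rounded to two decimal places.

Take in order of value per unit:
- A (165/5 per unit): all 5 → value 165, running total 165.00
- E (182/38 per unit): 30 of 38 → value 30×182/38 = 143.6842, running total 308.68
Total 308.68.

308.68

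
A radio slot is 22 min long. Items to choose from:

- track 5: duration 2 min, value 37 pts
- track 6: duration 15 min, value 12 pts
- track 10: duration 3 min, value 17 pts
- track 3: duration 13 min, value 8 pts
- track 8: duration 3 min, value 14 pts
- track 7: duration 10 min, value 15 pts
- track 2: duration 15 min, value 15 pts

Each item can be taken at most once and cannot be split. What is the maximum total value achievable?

Check high-value combinations within 22 min:
- track 5+track 10+track 8+track 7: duration 2+3+3+10=18, value 37+17+14+15=83
- track 5+track 10+track 3+track 8: duration 2+3+13+3=21, value 37+17+8+14=76
- track 5+track 10+track 7: duration 2+3+10=15, value 37+17+15=69
- track 5+track 10+track 2: duration 2+3+15=20, value 37+17+15=69
- track 5+track 10+track 8: duration 2+3+3=8, value 37+17+14=68
Best: 83 pts.

83 pts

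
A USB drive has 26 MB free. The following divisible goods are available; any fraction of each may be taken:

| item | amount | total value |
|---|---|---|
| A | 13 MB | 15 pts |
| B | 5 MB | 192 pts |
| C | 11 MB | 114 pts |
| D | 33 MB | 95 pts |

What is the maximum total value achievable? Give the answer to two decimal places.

334.79

Take in order of value per unit:
- B (192/5 per unit): all 5 → value 192, running total 192.00
- C (114/11 per unit): all 11 → value 114, running total 306.00
- D (95/33 per unit): 10 of 33 → value 10×95/33 = 28.7879, running total 334.79
Total 334.79.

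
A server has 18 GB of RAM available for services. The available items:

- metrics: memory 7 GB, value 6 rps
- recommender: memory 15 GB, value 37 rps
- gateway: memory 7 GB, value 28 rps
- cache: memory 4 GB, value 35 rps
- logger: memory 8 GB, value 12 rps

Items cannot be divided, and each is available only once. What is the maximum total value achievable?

69 rps

Check high-value combinations within 18 GB:
- metrics+gateway+cache: memory 7+7+4=18, value 6+28+35=69
- gateway+cache: memory 7+4=11, value 28+35=63
- cache+logger: memory 4+8=12, value 35+12=47
- metrics+cache: memory 7+4=11, value 6+35=41
Best: 69 rps.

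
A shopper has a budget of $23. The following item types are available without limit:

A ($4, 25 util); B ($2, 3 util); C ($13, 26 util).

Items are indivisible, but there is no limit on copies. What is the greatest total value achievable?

128 util

Best value-per-unit is A at 25/4; filling with it alone gives 5×25 = 125.
Optimal mix: 5×A + 1×B → cost 22, value 128.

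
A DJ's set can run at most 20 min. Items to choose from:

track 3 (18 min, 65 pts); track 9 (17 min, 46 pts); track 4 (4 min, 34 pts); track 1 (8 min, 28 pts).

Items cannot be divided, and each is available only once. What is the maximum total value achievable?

65 pts

This is a 0/1 knapsack; check combinations near the capacity.
- track 3: duration 18, value 65
- track 4+track 1: duration 4+8=12, value 34+28=62
- track 9: duration 17, value 46
- track 4: duration 4, value 34
- track 1: duration 8, value 28
Best: 65 pts.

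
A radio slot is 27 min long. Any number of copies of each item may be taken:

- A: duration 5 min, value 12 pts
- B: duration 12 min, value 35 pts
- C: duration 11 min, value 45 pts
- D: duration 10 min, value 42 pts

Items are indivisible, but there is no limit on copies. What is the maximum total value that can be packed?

Best value-per-unit is D at 42/10; filling with it alone gives 2×42 = 84.
Optimal mix: 1×A + 2×C → duration 27, value 102.

102 pts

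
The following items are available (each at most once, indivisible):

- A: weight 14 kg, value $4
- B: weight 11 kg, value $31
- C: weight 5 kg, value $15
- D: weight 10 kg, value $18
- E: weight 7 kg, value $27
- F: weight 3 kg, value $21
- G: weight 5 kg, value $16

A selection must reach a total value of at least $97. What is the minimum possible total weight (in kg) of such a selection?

30

Subsets with value ≥ 97, sorted by total weight:
- C+D+E+F+G: weight 30, value 97
- B+C+E+F+G: weight 31, value 110
- B+D+E+F: weight 31, value 97
- B+C+D+F+G: weight 34, value 101
Minimum weight: 30 kg.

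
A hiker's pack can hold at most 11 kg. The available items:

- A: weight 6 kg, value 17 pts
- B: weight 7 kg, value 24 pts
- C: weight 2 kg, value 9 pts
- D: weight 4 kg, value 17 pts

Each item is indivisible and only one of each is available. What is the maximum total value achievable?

41 pts

Check high-value combinations within 11 kg:
- B+D: weight 7+4=11, value 24+17=41
- A+D: weight 6+4=10, value 17+17=34
- B+C: weight 7+2=9, value 24+9=33
- C+D: weight 2+4=6, value 9+17=26
- A+C: weight 6+2=8, value 17+9=26
Best: 41 pts.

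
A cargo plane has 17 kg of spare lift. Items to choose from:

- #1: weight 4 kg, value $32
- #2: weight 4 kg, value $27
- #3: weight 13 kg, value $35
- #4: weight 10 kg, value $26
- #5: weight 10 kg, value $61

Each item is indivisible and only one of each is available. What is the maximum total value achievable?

$93

Check high-value combinations within 17 kg:
- #1+#5: weight 4+10=14, value 32+61=93
- #2+#5: weight 4+10=14, value 27+61=88
- #1+#3: weight 4+13=17, value 32+35=67
- #2+#3: weight 4+13=17, value 27+35=62
- #5: weight 10, value 61
Best: $93.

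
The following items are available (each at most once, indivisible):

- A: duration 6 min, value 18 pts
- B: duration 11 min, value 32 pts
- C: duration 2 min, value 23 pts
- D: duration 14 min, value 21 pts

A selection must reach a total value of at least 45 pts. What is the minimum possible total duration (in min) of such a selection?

Subsets with value ≥ 45, sorted by total duration:
- B+C: duration 13, value 55
- A+B: duration 17, value 50
- A+B+C: duration 19, value 73
Minimum duration: 13 min.

13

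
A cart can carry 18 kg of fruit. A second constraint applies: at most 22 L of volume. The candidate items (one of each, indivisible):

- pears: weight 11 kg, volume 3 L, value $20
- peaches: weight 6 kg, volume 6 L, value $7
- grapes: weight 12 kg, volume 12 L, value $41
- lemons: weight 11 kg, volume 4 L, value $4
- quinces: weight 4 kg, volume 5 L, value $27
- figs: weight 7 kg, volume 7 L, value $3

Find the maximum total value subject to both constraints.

$68

Feasible sets respecting both limits:
- grapes+quinces: weight 16, volume 17, value 68
- peaches+grapes: weight 18, volume 18, value 48
- pears+quinces: weight 15, volume 8, value 47
- grapes: weight 12, volume 12, value 41
Best: $68.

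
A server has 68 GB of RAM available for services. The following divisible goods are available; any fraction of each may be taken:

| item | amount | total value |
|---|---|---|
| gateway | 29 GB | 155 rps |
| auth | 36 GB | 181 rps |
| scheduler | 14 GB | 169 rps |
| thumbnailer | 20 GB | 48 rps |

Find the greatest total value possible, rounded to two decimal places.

449.69

Take in order of value per unit:
- scheduler (169/14 per unit): all 14 → value 169, running total 169.00
- gateway (155/29 per unit): all 29 → value 155, running total 324.00
- auth (181/36 per unit): 25 of 36 → value 25×181/36 = 125.6944, running total 449.69
Total 449.69.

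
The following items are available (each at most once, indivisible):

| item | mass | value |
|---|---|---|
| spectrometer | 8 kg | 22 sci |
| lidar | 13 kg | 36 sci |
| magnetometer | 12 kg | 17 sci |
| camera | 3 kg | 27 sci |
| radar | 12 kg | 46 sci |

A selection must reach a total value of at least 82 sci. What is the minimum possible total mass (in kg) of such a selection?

23

Subsets with value ≥ 82, sorted by total mass:
- spectrometer+camera+radar: mass 23, value 95
- spectrometer+lidar+camera: mass 24, value 85
- lidar+radar: mass 25, value 82
- magnetometer+camera+radar: mass 27, value 90
Minimum mass: 23 kg.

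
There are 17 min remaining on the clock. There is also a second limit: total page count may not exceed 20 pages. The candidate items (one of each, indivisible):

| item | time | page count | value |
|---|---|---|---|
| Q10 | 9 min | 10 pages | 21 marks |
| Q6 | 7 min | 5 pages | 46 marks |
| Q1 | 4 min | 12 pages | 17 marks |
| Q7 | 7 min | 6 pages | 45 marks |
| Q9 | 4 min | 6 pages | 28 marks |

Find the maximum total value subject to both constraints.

Feasible sets respecting both limits:
- Q6+Q7: time 14, page count 11, value 91
- Q6+Q9: time 11, page count 11, value 74
- Q7+Q9: time 11, page count 12, value 73
Best: 91 marks.

91 marks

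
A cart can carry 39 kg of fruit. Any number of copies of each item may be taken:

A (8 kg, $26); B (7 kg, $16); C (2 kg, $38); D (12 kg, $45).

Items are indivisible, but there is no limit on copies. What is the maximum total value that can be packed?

Best value-per-unit is C at 38/2, and filling with it alone uses weight 19×2=38. No mix of the others beats 19×38 = 722.

$722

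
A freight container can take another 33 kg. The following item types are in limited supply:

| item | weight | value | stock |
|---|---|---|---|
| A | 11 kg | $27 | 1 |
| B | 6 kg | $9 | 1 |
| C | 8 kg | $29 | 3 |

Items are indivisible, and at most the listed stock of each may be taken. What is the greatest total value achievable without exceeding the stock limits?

Top feasible selections:
- 1×B + 3×C: weight 30, value 96
- 1×A + 1×B + 2×C: weight 33, value 94
- 3×C: weight 24, value 87
Best: $96.

$96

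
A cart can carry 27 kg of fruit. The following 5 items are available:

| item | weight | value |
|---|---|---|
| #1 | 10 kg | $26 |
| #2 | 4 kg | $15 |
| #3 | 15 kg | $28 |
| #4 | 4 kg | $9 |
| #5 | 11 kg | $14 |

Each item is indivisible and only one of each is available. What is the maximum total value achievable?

Check high-value combinations within 27 kg:
- #1+#2+#5: weight 10+4+11=25, value 26+15+14=55
- #1+#3: weight 10+15=25, value 26+28=54
- #2+#3+#4: weight 4+15+4=23, value 15+28+9=52
- #1+#2+#4: weight 10+4+4=18, value 26+15+9=50
- #1+#4+#5: weight 10+4+11=25, value 26+9+14=49
Best: $55.

$55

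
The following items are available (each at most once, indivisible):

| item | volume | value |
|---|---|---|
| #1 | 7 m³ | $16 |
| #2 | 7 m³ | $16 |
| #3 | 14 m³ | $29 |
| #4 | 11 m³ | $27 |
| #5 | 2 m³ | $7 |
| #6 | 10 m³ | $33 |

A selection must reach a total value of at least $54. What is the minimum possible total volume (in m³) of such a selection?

19

Subsets with value ≥ 54, sorted by total volume:
- #1+#5+#6: volume 19, value 56
- #2+#5+#6: volume 19, value 56
Minimum volume: 19 m³.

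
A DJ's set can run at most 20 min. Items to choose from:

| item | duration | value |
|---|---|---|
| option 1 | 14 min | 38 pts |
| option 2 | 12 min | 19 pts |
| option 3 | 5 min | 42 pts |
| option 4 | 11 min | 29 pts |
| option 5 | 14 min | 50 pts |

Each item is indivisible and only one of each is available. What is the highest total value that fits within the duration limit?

92 pts

This is a 0/1 knapsack; check combinations near the capacity.
- option 3+option 5: duration 5+14=19, value 42+50=92
- option 1+option 3: duration 14+5=19, value 38+42=80
- option 3+option 4: duration 5+11=16, value 42+29=71
- option 2+option 3: duration 12+5=17, value 19+42=61
- option 5: duration 14, value 50
Best: 92 pts.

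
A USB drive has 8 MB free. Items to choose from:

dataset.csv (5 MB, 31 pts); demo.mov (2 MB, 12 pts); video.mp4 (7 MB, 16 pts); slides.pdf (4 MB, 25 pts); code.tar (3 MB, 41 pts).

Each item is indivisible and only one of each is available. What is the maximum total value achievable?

This is a 0/1 knapsack; check combinations near the capacity.
- dataset.csv+code.tar: size 5+3=8, value 31+41=72
- slides.pdf+code.tar: size 4+3=7, value 25+41=66
- demo.mov+code.tar: size 2+3=5, value 12+41=53
Best: 72 pts.

72 pts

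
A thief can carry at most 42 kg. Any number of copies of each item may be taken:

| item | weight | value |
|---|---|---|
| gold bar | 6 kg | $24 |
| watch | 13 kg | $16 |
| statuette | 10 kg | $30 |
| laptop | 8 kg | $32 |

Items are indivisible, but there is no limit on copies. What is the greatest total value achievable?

Best value-per-unit is gold bar at 24/6, and filling with it alone uses weight 7×6=42. No mix of the others beats 7×24 = 168.

$168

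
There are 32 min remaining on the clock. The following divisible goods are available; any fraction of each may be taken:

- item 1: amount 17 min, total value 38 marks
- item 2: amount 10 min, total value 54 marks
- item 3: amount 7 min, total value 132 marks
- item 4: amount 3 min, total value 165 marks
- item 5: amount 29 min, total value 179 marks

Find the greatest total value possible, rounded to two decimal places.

Take in order of value per unit:
- item 4 (165/3 per unit): all 3 → value 165, running total 165.00
- item 3 (132/7 per unit): all 7 → value 132, running total 297.00
- item 5 (179/29 per unit): 22 of 29 → value 22×179/29 = 135.7931, running total 432.79
Total 432.79.

432.79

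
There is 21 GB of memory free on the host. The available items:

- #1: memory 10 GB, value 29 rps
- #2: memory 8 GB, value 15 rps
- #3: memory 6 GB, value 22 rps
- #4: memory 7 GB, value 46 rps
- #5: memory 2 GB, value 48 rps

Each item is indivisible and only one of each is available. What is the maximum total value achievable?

Check high-value combinations within 21 GB:
- #1+#4+#5: memory 10+7+2=19, value 29+46+48=123
- #3+#4+#5: memory 6+7+2=15, value 22+46+48=116
- #2+#4+#5: memory 8+7+2=17, value 15+46+48=109
Best: 123 rps.

123 rps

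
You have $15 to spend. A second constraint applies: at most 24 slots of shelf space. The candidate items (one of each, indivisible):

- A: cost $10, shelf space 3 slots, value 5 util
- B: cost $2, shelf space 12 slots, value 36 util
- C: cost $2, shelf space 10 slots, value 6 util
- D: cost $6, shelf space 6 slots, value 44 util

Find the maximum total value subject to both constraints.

80 util

Feasible sets respecting both limits:
- B+D: cost 8, shelf space 18, value 80
- C+D: cost 8, shelf space 16, value 50
- D: cost 6, shelf space 6, value 44
Best: 80 util.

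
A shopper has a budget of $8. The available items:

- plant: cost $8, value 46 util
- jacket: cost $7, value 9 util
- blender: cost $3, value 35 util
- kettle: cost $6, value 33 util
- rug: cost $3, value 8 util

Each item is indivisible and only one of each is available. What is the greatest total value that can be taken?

Check high-value combinations within $8:
- plant: cost 8, value 46
- blender+rug: cost 3+3=6, value 35+8=43
- blender: cost 3, value 35
Best: 46 util.

46 util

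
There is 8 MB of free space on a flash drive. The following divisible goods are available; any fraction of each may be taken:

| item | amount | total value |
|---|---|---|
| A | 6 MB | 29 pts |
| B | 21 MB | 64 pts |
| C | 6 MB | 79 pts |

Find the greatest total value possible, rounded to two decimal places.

88.67

Take in order of value per unit:
- C (79/6 per unit): all 6 → value 79, running total 79.00
- A (29/6 per unit): 2 of 6 → value 2×29/6 = 9.6667, running total 88.67
Total 88.67.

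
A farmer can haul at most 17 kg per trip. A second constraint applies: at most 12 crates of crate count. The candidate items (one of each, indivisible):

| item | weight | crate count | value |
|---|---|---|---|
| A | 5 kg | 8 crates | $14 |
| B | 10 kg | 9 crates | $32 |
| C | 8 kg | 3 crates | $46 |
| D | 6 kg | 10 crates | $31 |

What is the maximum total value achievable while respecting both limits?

$60

Feasible sets respecting both limits:
- A+C: weight 13, crate count 11, value 60
- C: weight 8, crate count 3, value 46
- B: weight 10, crate count 9, value 32
- D: weight 6, crate count 10, value 31
Best: $60.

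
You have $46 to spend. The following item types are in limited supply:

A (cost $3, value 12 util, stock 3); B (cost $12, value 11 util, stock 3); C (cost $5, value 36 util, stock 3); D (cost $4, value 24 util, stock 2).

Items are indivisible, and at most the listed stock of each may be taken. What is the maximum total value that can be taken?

203 util

Best selections within cost 46 and stock limits:
- 3×A + 1×B + 3×C + 2×D: cost 44, value 203
- 3×A + 3×C + 2×D: cost 32, value 192
Best: 203 util.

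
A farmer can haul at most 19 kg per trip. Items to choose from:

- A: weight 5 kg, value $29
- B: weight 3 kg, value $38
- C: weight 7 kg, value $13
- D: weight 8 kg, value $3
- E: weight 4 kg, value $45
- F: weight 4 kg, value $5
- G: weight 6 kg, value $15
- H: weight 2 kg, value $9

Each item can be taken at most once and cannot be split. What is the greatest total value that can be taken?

$127

Check high-value combinations within 19 kg:
- A+B+E+G: weight 5+3+4+6=18, value 29+38+45+15=127
- A+B+E+F+H: weight 5+3+4+4+2=18, value 29+38+45+5+9=126
- A+B+C+E: weight 5+3+7+4=19, value 29+38+13+45=125
- A+B+E+H: weight 5+3+4+2=14, value 29+38+45+9=121
Best: $127.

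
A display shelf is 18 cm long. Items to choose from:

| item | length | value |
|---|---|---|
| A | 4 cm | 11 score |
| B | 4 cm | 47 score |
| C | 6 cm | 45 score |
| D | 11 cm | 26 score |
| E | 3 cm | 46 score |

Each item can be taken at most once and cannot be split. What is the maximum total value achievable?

This is a 0/1 knapsack; check combinations near the capacity.
- A+B+C+E: length 4+4+6+3=17, value 11+47+45+46=149
- B+C+E: length 4+6+3=13, value 47+45+46=138
- B+D+E: length 4+11+3=18, value 47+26+46=119
- A+B+E: length 4+4+3=11, value 11+47+46=104
Best: 149 score.

149 score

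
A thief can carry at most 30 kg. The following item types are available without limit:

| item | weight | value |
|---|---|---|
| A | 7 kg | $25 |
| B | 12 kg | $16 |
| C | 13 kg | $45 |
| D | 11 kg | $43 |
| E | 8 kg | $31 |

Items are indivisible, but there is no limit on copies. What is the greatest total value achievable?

$117

Best value-per-unit is D at 43/11; filling with it alone gives 2×43 = 86.
Optimal mix: 2×D + 1×E → weight 30, value 117.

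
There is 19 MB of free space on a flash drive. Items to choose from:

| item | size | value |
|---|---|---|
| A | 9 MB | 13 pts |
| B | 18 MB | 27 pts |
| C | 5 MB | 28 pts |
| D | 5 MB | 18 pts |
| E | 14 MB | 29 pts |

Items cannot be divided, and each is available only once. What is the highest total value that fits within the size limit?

59 pts

Check high-value combinations within 19 MB:
- A+C+D: size 9+5+5=19, value 13+28+18=59
- C+E: size 5+14=19, value 28+29=57
- D+E: size 5+14=19, value 18+29=47
Best: 59 pts.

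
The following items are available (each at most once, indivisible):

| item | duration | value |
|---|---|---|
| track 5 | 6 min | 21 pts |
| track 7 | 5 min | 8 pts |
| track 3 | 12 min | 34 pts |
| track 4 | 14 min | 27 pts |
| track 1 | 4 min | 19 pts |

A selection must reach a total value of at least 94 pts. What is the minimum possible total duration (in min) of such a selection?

Subsets with value ≥ 94, sorted by total duration:
- track 5+track 3+track 4+track 1: duration 36, value 101
- track 5+track 7+track 3+track 4+track 1: duration 41, value 109
Minimum duration: 36 min.

36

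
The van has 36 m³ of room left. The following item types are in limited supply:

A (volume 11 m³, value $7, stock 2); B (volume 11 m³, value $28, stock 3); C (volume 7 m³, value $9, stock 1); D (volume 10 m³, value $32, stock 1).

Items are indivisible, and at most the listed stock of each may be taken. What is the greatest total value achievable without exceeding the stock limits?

Top feasible selections:
- 2×B + 1×D: volume 32, value 88
- 3×B: volume 33, value 84
- 1×B + 1×C + 1×D: volume 28, value 69
Best: $88.

$88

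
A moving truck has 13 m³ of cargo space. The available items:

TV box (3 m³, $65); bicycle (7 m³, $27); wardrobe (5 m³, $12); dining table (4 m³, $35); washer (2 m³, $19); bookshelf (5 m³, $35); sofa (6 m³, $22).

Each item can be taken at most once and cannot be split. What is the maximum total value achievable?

$135

This is a 0/1 knapsack; check combinations near the capacity.
- TV box+dining table+bookshelf: volume 3+4+5=12, value 65+35+35=135
- TV box+dining table+sofa: volume 3+4+6=13, value 65+35+22=122
- TV box+dining table+washer: volume 3+4+2=9, value 65+35+19=119
- TV box+washer+bookshelf: volume 3+2+5=10, value 65+19+35=119
Best: $135.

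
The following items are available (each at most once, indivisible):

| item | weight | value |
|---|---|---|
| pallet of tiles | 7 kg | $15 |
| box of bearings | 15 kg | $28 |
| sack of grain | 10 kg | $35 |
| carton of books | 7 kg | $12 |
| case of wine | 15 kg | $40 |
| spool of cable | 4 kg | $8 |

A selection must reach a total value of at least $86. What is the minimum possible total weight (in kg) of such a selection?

32

Subsets with value ≥ 86, sorted by total weight:
- pallet of tiles+sack of grain+case of wine: weight 32, value 90
- sack of grain+carton of books+case of wine: weight 32, value 87
- pallet of tiles+sack of grain+case of wine+spool of cable: weight 36, value 98
- sack of grain+carton of books+case of wine+spool of cable: weight 36, value 95
Minimum weight: 32 kg.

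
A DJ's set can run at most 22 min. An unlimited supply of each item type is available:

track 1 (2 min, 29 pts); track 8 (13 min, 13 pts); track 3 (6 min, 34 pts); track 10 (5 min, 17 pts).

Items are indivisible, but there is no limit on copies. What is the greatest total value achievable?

Best value-per-unit is track 1 at 29/2, and filling with it alone uses duration 11×2=22. No mix of the others beats 11×29 = 319.

319 pts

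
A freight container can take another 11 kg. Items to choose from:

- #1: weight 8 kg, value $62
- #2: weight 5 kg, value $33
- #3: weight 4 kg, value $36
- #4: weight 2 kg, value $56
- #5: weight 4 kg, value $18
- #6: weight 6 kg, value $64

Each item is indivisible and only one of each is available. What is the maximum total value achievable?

$125

This is a 0/1 knapsack; check combinations near the capacity.
- #2+#3+#4: weight 5+4+2=11, value 33+36+56=125
- #4+#6: weight 2+6=8, value 56+64=120
- #1+#4: weight 8+2=10, value 62+56=118
- #3+#4+#5: weight 4+2+4=10, value 36+56+18=110
- #2+#4+#5: weight 5+2+4=11, value 33+56+18=107
Best: $125.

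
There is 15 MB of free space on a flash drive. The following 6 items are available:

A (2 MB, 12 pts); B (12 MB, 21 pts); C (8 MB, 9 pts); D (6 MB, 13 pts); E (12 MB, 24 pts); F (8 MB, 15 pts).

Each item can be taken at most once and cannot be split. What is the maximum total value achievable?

36 pts

This is a 0/1 knapsack; check combinations near the capacity.
- A+E: size 2+12=14, value 12+24=36
- A+B: size 2+12=14, value 12+21=33
- D+F: size 6+8=14, value 13+15=28
Best: 36 pts.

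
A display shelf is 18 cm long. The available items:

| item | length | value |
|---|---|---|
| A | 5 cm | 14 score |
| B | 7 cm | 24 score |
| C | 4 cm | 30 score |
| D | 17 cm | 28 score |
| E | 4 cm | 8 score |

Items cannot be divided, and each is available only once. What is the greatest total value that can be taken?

68 score

Check high-value combinations within 18 cm:
- A+B+C: length 5+7+4=16, value 14+24+30=68
- B+C+E: length 7+4+4=15, value 24+30+8=62
- B+C: length 7+4=11, value 24+30=54
- A+C+E: length 5+4+4=13, value 14+30+8=52
Best: 68 score.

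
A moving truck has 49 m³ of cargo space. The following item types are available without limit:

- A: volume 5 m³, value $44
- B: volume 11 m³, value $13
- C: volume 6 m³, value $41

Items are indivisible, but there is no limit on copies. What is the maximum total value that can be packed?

Best value-per-unit is A at 44/5, and filling with it alone uses volume 9×5=45. No mix of the others beats 9×44 = 396.

$396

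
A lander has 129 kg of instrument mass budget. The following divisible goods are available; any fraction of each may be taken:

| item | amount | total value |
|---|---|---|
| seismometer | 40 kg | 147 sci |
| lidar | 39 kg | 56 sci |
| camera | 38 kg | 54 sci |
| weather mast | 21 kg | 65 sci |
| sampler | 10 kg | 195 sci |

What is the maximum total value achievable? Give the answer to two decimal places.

490.00

Take in order of value per unit:
- sampler (195/10 per unit): all 10 → value 195, running total 195.00
- seismometer (147/40 per unit): all 40 → value 147, running total 342.00
- weather mast (65/21 per unit): all 21 → value 65, running total 407.00
- lidar (56/39 per unit): all 39 → value 56, running total 463.00
- camera (54/38 per unit): 19 of 38 → value 19×54/38 = 27.0000, running total 490.00
Total 490.00.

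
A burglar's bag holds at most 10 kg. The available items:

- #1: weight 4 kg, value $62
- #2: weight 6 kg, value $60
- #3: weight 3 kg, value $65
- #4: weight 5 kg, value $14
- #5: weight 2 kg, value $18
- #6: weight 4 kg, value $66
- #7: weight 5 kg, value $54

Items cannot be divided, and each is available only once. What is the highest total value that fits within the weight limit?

Check high-value combinations within 10 kg:
- #3+#5+#6: weight 3+2+4=9, value 65+18+66=149
- #1+#5+#6: weight 4+2+4=10, value 62+18+66=146
- #1+#3+#5: weight 4+3+2=9, value 62+65+18=145
- #3+#5+#7: weight 3+2+5=10, value 65+18+54=137
Best: $149.

$149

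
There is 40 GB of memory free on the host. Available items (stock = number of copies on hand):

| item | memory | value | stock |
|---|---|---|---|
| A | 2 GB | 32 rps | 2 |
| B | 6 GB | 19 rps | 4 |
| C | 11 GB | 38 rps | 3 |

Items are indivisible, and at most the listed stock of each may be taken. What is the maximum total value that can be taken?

178 rps

Best selections within memory 40 and stock limits:
- 2×A + 3×C: memory 37, value 178
- 2×A + 2×B + 2×C: memory 38, value 178
- 2×A + 4×B + 1×C: memory 39, value 178
Best: 178 rps.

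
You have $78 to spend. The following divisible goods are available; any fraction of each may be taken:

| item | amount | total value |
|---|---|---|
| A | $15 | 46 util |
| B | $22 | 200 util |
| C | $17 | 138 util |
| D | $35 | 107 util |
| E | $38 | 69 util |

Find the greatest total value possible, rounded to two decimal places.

Take in order of value per unit:
- B (200/22 per unit): all 22 → value 200, running total 200.00
- C (138/17 per unit): all 17 → value 138, running total 338.00
- A (46/15 per unit): all 15 → value 46, running total 384.00
- D (107/35 per unit): 24 of 35 → value 24×107/35 = 73.3714, running total 457.37
Total 457.37.

457.37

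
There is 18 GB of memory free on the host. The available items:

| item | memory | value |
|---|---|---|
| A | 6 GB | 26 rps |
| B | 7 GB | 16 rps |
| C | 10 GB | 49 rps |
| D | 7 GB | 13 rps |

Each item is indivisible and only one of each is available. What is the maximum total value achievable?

Check high-value combinations within 18 GB:
- A+C: memory 6+10=16, value 26+49=75
- B+C: memory 7+10=17, value 16+49=65
- C+D: memory 10+7=17, value 49+13=62
- C: memory 10, value 49
Best: 75 rps.

75 rps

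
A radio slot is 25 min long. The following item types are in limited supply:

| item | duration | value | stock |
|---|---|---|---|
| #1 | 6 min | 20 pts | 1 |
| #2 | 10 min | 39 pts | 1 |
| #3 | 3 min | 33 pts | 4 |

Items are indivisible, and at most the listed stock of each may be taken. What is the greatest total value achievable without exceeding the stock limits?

Top feasible selections:
- 1×#2 + 4×#3: duration 22, value 171
- 1×#1 + 1×#2 + 3×#3: duration 25, value 158
- 1×#1 + 4×#3: duration 18, value 152
Best: 171 pts.

171 pts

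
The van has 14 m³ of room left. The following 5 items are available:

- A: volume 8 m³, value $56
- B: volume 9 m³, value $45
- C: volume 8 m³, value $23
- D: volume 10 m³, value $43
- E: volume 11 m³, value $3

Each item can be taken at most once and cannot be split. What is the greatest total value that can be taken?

$56

Check high-value combinations within 14 m³:
- A: volume 8, value 56
- B: volume 9, value 45
- D: volume 10, value 43
- C: volume 8, value 23
Best: $56.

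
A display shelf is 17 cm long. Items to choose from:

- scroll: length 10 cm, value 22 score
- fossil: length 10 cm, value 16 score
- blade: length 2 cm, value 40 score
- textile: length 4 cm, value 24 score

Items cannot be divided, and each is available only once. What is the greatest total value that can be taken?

86 score

Check high-value combinations within 17 cm:
- scroll+blade+textile: length 10+2+4=16, value 22+40+24=86
- fossil+blade+textile: length 10+2+4=16, value 16+40+24=80
- blade+textile: length 2+4=6, value 40+24=64
- scroll+blade: length 10+2=12, value 22+40=62
Best: 86 score.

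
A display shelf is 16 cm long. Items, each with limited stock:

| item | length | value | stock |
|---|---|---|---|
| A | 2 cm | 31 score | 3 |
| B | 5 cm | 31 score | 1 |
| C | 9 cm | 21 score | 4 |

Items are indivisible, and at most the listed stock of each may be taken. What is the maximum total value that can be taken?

124 score

Top feasible selections:
- 3×A + 1×B: length 11, value 124
- 3×A + 1×C: length 15, value 114
Best: 124 score.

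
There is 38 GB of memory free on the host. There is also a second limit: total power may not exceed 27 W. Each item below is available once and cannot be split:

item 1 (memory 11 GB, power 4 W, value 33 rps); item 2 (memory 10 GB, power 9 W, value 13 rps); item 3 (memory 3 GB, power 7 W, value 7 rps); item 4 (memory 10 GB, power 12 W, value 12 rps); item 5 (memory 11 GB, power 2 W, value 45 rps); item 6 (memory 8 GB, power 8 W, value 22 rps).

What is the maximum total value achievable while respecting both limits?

Feasible sets respecting both limits:
- item 1+item 3+item 5+item 6: memory 33, power 21, value 107
- item 1+item 5+item 6: memory 30, power 14, value 100
- item 1+item 2+item 3+item 5: memory 35, power 22, value 98
- item 1+item 3+item 4+item 5: memory 35, power 25, value 97
Best: 107 rps.

107 rps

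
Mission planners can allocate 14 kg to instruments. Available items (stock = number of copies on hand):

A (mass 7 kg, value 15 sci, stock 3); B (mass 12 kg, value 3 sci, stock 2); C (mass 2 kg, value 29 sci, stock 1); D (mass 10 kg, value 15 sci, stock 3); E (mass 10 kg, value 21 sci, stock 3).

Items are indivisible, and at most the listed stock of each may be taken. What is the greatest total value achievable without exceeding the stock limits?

Best selections within mass 14 and stock limits:
- 1×C + 1×E: mass 12, value 50
- 1×A + 1×C: mass 9, value 44
Best: 50 sci.

50 sci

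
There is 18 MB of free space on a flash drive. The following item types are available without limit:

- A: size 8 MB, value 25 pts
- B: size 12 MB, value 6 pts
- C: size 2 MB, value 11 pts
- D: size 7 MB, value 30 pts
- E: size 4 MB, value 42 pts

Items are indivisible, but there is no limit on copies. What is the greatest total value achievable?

Best value-per-unit is E at 42/4; filling with it alone gives 4×42 = 168.
Optimal mix: 1×C + 4×E → size 18, value 179.

179 pts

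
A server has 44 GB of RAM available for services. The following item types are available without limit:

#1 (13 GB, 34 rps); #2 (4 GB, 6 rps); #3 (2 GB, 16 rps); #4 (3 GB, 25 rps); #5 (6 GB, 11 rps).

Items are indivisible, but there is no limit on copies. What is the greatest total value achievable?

Best value-per-unit is #4 at 25/3; filling with it alone gives 14×25 = 350.
Optimal mix: 1×#3 + 14×#4 → memory 44, value 366.

366 rps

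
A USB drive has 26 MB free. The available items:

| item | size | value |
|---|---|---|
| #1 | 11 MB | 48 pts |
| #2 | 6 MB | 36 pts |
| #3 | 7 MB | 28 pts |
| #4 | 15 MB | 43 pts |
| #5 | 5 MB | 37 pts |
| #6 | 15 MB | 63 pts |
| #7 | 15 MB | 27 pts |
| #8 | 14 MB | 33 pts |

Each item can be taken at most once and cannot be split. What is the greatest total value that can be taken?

136 pts

Check high-value combinations within 26 MB:
- #2+#5+#6: size 6+5+15=26, value 36+37+63=136
- #1+#2+#5: size 11+6+5=22, value 48+36+37=121
- #2+#4+#5: size 6+15+5=26, value 36+43+37=116
- #1+#3+#5: size 11+7+5=23, value 48+28+37=113
- #1+#2+#3: size 11+6+7=24, value 48+36+28=112
Best: 136 pts.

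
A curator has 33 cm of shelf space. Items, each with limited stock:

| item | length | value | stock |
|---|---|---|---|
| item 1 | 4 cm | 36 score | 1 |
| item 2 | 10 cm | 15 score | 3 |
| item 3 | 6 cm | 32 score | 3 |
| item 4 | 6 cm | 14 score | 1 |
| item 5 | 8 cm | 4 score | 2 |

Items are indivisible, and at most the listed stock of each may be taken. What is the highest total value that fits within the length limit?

147 score

Top feasible selections:
- 1×item 1 + 1×item 2 + 3×item 3: length 32, value 147
- 1×item 1 + 3×item 3 + 1×item 4: length 28, value 146
Best: 147 score.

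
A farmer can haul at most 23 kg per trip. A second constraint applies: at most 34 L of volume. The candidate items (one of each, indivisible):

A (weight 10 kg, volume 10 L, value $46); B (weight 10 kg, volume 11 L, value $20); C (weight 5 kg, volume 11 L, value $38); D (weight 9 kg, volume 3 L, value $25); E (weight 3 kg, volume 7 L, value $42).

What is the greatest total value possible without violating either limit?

Feasible sets respecting both limits:
- A+C+E: weight 18, volume 28, value 126
- A+D+E: weight 22, volume 20, value 113
- A+B+E: weight 23, volume 28, value 108
- C+D+E: weight 17, volume 21, value 105
Best: $126.

$126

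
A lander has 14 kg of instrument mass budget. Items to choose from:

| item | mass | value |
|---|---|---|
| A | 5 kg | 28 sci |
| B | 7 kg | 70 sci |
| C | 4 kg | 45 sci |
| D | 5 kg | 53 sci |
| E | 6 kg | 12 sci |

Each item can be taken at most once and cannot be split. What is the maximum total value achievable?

This is a 0/1 knapsack; check combinations near the capacity.
- A+C+D: mass 5+4+5=14, value 28+45+53=126
- B+D: mass 7+5=12, value 70+53=123
- B+C: mass 7+4=11, value 70+45=115
Best: 126 sci.

126 sci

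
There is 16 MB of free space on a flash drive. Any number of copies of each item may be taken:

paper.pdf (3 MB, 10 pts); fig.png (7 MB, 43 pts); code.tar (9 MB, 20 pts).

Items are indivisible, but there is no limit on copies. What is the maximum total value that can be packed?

86 pts

Best value-per-unit is fig.png at 43/7, and filling with it alone uses size 2×7=14. No mix of the others beats 2×43 = 86.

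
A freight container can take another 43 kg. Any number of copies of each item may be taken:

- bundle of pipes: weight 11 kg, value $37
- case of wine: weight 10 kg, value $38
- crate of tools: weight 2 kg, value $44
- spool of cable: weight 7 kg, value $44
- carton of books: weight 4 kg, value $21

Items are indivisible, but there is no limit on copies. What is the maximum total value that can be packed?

$924

Best value-per-unit is crate of tools at 44/2, and filling with it alone uses weight 21×2=42. No mix of the others beats 21×44 = 924.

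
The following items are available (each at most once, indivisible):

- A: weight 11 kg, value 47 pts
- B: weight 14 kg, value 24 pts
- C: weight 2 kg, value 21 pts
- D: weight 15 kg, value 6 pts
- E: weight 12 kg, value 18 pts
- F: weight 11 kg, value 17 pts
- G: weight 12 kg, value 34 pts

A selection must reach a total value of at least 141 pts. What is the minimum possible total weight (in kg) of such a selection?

Subsets with value ≥ 141, sorted by total weight:
- A+B+C+F+G: weight 50, value 143
- A+B+C+E+G: weight 51, value 144
Minimum weight: 50 kg.

50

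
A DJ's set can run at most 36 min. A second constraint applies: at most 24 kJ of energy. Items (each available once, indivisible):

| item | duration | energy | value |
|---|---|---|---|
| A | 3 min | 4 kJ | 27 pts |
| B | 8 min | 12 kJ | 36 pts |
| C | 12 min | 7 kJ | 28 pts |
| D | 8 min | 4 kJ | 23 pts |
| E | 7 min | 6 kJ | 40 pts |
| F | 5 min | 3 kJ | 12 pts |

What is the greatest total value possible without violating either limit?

Feasible sets respecting both limits:
- A+C+D+E+F: duration 35, energy 24, value 130
- A+C+D+E: duration 30, energy 21, value 118
- A+C+E+F: duration 27, energy 20, value 107
Best: 130 pts.

130 pts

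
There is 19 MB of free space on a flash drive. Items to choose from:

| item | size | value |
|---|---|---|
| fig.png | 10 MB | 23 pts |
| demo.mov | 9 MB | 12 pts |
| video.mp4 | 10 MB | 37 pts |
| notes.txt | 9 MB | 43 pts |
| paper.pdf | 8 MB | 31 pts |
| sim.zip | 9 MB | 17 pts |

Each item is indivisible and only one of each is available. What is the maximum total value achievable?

80 pts

Check high-value combinations within 19 MB:
- video.mp4+notes.txt: size 10+9=19, value 37+43=80
- notes.txt+paper.pdf: size 9+8=17, value 43+31=74
- video.mp4+paper.pdf: size 10+8=18, value 37+31=68
- fig.png+notes.txt: size 10+9=19, value 23+43=66
- notes.txt+sim.zip: size 9+9=18, value 43+17=60
Best: 80 pts.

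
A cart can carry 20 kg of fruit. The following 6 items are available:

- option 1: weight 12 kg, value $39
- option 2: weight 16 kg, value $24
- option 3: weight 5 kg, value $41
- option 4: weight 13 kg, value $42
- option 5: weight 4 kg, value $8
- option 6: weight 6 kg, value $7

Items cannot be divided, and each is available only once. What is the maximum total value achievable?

Check high-value combinations within 20 kg:
- option 3+option 4: weight 5+13=18, value 41+42=83
- option 1+option 3: weight 12+5=17, value 39+41=80
- option 3+option 5+option 6: weight 5+4+6=15, value 41+8+7=56
- option 4+option 5: weight 13+4=17, value 42+8=50
Best: $83.

$83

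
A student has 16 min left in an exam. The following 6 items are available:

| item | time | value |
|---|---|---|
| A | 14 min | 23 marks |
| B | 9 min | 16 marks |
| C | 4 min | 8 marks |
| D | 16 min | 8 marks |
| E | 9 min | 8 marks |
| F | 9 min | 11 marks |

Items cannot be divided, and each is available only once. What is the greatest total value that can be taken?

Check high-value combinations within 16 min:
- B+C: time 9+4=13, value 16+8=24
- A: time 14, value 23
- C+F: time 4+9=13, value 8+11=19
- B: time 9, value 16
Best: 24 marks.

24 marks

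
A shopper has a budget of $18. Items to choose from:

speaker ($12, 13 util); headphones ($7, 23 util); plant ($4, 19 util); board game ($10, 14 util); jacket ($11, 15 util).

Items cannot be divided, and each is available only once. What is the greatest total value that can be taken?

42 util

This is a 0/1 knapsack; check combinations near the capacity.
- headphones+plant: cost 7+4=11, value 23+19=42
- headphones+jacket: cost 7+11=18, value 23+15=38
- headphones+board game: cost 7+10=17, value 23+14=37
Best: 42 util.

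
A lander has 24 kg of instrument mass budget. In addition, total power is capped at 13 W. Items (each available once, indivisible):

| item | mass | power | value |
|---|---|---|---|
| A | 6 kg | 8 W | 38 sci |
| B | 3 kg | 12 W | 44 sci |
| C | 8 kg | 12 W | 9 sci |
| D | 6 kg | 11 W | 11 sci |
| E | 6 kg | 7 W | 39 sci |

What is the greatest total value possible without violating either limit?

Feasible sets respecting both limits:
- B: mass 3, power 12, value 44
- E: mass 6, power 7, value 39
- A: mass 6, power 8, value 38
- D: mass 6, power 11, value 11
Best: 44 sci.

44 sci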